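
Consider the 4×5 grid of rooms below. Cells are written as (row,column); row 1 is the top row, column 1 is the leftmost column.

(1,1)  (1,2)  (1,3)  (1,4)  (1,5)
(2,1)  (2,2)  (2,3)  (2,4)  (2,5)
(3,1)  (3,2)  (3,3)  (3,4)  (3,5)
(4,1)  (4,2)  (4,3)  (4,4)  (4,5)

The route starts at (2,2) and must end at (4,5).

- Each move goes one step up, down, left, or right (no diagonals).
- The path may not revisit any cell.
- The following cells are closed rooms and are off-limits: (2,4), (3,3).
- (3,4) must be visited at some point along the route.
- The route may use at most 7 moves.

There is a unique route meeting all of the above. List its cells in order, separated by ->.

The budget equals the shortest possible length, so every move has to be on a shortest route through the required cells.
Route from (2,2): 2× down (reaching (4,2)), 2× right (reaching (4,4)), up to (3,4), right to (3,5), down to (4,5) — 7 moves in all.
Check: all required cells visited; 7 ≤ 7 moves.

(2,2) -> (3,2) -> (4,2) -> (4,3) -> (4,4) -> (3,4) -> (3,5) -> (4,5)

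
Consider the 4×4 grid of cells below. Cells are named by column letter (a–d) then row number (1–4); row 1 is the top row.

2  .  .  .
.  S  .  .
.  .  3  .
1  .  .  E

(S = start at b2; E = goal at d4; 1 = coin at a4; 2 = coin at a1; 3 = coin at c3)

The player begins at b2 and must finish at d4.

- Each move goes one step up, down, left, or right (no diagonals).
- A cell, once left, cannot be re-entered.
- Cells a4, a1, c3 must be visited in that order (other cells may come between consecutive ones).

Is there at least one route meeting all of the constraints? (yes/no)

yes

One route that works: b2 → b3 → b4 → a4 → a3 → a2 → a1 → b1 → c1 → c2 → c3 → c4 → d4.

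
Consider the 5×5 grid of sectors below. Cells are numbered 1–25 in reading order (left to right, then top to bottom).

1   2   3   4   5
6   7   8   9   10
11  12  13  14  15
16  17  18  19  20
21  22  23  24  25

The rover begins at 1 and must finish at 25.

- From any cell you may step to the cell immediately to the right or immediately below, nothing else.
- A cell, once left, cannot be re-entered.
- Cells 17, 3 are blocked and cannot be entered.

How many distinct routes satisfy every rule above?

39

A right/down-only route from 1 to 25 makes exactly 4 down-moves and 4 right-moves in some order.
With no other constraints that would be C(8,4) = 70 routes.
Subtract routes through each blocked cell (inclusion–exclusion for overlaps): − through 3: 15 − through 17: 16 → 39.
That gives 39 routes.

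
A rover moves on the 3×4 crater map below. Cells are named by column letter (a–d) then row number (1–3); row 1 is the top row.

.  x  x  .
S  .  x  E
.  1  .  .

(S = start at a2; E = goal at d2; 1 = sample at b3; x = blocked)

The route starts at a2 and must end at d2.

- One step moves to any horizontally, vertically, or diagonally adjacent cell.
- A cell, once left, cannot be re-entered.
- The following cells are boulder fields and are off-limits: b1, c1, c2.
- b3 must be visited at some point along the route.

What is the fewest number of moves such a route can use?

Any route passes through b3 somewhere between a2 and d2. Summing Chebyshev distances along the two legs (a2 → b3 → d2) gives a lower bound of 1 + 2 = 3 moves.
A route of 3 moves achieves this: a2 → b3 → c3 → d2.
Since 3 matches the lower bound, it is optimal.

3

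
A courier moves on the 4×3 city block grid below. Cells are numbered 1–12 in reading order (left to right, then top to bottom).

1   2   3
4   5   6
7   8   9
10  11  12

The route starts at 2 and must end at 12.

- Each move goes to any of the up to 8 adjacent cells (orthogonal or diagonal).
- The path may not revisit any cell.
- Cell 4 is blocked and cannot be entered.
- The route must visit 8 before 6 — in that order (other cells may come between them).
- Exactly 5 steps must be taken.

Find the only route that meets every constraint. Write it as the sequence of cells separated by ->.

The waypoints must appear in the order 8, 6, with no cell reused.
Route from 2: 2× down (reaching 8), up-right to 6, 2× down (reaching 12) — 5 moves in all.
Check: order respected (8 at step 2, 6 at step 3); 5 moves as required.

2 -> 5 -> 8 -> 6 -> 9 -> 12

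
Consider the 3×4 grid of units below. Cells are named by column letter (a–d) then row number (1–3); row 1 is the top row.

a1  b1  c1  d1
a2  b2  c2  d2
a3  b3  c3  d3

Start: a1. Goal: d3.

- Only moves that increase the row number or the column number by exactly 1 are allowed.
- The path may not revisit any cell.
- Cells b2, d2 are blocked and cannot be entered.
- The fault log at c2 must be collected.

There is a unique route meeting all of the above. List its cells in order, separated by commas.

Moves only go right or down, so the column and row indices never decrease.
Route from a1: 2× right (reaching c1), 2× down (reaching c3), right to d3 — 5 moves in all.
Check: all required cells visited.

a1, b1, c1, c2, c3, d3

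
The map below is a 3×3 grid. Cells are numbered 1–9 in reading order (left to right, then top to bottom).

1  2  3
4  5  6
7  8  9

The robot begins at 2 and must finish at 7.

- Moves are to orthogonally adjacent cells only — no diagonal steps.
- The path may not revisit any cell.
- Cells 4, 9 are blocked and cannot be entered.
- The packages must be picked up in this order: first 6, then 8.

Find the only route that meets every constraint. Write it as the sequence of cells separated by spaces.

2 3 6 5 8 7

The waypoints must appear in the order 6, 8, with no cell reused.
Route from 2: right to 3, down to 6, left to 5, down to 8, left to 7 — 5 moves in all.
Check: order respected (6 at step 2, 8 at step 4).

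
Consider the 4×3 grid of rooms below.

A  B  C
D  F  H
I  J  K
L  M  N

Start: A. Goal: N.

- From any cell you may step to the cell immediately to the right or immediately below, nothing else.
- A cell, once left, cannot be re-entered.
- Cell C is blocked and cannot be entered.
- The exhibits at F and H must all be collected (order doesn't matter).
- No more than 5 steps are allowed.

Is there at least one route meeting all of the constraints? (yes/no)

yes

One route that works: A → D → F → H → K → N.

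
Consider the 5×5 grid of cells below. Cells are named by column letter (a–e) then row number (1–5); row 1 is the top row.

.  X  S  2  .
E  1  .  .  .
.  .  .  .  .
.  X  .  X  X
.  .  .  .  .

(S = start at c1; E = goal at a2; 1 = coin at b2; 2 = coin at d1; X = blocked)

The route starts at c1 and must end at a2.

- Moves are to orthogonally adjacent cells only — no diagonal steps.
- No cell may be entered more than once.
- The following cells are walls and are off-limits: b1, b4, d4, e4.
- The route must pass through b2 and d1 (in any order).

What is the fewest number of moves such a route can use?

Any route passes through b2 and d1 in some order between c1 and a2. Summing Manhattan distances along each leg and taking the cheapest ordering (c1 → d1 → b2 → a2) gives a lower bound of 1 + 3 + 1 = 5 moves.
A route of 5 moves achieves this: c1 → d1 → d2 → c2 → b2 → a2.
Since 5 matches the lower bound, it is optimal.

5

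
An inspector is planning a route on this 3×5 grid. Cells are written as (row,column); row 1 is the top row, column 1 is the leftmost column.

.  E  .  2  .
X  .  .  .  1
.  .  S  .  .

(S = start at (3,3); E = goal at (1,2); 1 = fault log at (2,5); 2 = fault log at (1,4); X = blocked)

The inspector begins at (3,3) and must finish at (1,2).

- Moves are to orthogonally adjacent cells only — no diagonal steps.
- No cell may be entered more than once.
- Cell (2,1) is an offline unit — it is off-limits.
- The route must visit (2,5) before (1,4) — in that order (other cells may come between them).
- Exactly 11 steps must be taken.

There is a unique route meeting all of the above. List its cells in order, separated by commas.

(3,3), (3,2), (2,2), (2,3), (2,4), (3,4), (3,5), (2,5), (1,5), (1,4), (1,3), (1,2)

The waypoints must appear in the order (2,5), (1,4), with no cell reused.
Route from (3,3): left 1 to (3,2), up 1 to (2,2), right 2 to (2,4), down 1 to (3,4), right 1 to (3,5), up 2 to (1,5), left 3 to (1,2) — 11 moves in all.
Check: order respected (1 at step 7, 2 at step 9); 11 moves as required.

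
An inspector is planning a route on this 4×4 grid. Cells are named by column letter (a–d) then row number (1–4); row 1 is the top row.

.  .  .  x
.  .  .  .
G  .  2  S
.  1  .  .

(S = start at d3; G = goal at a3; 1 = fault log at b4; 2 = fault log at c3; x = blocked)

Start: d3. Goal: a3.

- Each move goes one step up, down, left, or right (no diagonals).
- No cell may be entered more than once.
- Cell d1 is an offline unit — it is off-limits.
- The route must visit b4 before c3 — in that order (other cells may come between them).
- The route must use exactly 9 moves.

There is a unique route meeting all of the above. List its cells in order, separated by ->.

d3 -> d4 -> c4 -> b4 -> b3 -> c3 -> c2 -> b2 -> a2 -> a3

The waypoints must appear in the order b4, c3, with no cell reused.
Route from d3: down to d4, 2× left (reaching b4), up to b3, right to c3, up to c2, 2× left (reaching a2), down to a3 — 9 moves in all.
Check: order respected (1 at step 3, 2 at step 5); 9 moves as required.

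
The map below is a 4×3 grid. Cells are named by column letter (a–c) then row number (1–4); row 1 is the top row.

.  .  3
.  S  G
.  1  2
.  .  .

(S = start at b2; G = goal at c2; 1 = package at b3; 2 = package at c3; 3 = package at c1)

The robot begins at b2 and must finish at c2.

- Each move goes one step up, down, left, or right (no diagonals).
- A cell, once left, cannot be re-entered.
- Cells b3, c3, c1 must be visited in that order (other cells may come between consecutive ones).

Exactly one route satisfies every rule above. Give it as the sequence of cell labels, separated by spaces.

b2 b3 c3 c4 b4 a4 a3 a2 a1 b1 c1 c2

The waypoints must appear in the order b3, c3, c1, with no cell reused.
Route from b2: down to b3, right to c3, down to c4, 2× left (reaching a4), 3× up (reaching a1), 2× right (reaching c1), down to c2 — 11 moves in all.
Check: order respected (1 at step 1, 2 at step 2, 3 at step 10).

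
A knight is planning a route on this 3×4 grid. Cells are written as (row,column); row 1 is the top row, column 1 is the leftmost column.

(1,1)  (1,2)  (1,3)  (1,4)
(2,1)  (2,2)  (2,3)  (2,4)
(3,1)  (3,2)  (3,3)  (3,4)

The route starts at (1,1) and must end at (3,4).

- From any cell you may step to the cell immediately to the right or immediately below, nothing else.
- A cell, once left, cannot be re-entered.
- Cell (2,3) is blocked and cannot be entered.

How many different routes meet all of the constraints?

4

A right/down-only route from (1,1) to (3,4) makes exactly 2 down-moves and 3 right-moves in some order.
With no other constraints that would be C(5,2) = 10 routes.
Subtract routes through each blocked cell (inclusion–exclusion for overlaps): − through (2,3): 6 → 4.
That gives 4 routes.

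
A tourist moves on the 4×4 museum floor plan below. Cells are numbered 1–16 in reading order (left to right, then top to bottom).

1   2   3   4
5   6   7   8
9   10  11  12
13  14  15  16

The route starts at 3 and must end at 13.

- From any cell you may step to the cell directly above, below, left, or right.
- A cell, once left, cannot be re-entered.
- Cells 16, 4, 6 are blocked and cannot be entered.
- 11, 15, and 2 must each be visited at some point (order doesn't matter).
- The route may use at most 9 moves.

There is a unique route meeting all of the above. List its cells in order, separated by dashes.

3 - 2 - 1 - 5 - 9 - 10 - 11 - 15 - 14 - 13

The 9-move cap with required stops at 11, 15, 2 leaves no slack for detours.
Route from 3: 2× left (reaching 1), 2× down (reaching 9), 2× right (reaching 11), down to 15, 2× left (reaching 13) — 9 moves in all.
Check: all required cells visited; 9 ≤ 9 moves.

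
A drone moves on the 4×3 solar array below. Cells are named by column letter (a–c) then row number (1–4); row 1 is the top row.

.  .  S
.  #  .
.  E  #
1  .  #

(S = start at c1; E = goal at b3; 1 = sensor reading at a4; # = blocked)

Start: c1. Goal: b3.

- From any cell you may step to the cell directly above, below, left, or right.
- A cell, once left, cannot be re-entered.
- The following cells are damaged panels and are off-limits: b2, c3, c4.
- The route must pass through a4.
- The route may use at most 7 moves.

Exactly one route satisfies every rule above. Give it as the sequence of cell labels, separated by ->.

c1 -> b1 -> a1 -> a2 -> a3 -> a4 -> b4 -> b3

Any route must reach a4 and still end at b3 within 7 moves, so the order of the required stops is forced.
Route from c1: 2× left (reaching a1), 3× down (reaching a4), right to b4, up to b3 — 7 moves in all.
Check: all required cells visited; 7 ≤ 7 moves.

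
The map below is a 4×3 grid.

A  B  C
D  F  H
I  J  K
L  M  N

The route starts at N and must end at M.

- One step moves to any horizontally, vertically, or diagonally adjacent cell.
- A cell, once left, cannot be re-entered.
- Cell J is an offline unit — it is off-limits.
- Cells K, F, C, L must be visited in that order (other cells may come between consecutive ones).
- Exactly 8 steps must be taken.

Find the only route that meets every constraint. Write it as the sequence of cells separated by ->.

N -> K -> F -> C -> B -> D -> I -> L -> M

The waypoints must appear in the order K, F, C, L, with no cell reused.
Route from N: up 1 to K, up-left 1 to F, up-right 1 to C, left 1 to B, down-left 1 to D, down 2 to L, right 1 to M — 8 moves in all.
Check: order respected (K at step 1, F at step 2, C at step 3, L at step 7); 8 moves as required.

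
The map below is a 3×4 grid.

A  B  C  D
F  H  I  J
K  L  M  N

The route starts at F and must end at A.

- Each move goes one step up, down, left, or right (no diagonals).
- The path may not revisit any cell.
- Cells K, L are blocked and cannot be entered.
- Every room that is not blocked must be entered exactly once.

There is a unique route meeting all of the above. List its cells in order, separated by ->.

Need to visit all 10 open cells exactly once, starting at F and ending at A.
Cell N has only two open neighbours (J and M), so the path must pass straight through it: one of those is the cell it's entered from and the other is where it exits.
Route from F: 2× right (reaching I), down to M, right to N, 2× up (reaching D), 3× left (reaching A) — 9 moves in all.
Check: all 10 open cells covered.

F -> H -> I -> M -> N -> J -> D -> C -> B -> A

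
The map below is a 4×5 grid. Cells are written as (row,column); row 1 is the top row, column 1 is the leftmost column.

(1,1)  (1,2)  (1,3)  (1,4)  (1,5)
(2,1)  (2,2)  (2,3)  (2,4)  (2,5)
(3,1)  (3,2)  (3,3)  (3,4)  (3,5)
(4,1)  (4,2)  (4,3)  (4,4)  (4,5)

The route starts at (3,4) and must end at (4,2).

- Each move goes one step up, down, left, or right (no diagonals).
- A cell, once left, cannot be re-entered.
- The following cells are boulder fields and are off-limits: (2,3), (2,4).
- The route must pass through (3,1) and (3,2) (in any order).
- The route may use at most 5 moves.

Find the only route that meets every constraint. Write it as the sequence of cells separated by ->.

(3,4) -> (3,3) -> (3,2) -> (3,1) -> (4,1) -> (4,2)

Any route must reach (3,1) and (3,2) and still end at (4,2) within 5 moves, so the order of the required stops is forced.
Route from (3,4): left 3 to (3,1), down 1 to (4,1), right 1 to (4,2) — 5 moves in all.
Check: all required cells visited; 5 ≤ 5 moves.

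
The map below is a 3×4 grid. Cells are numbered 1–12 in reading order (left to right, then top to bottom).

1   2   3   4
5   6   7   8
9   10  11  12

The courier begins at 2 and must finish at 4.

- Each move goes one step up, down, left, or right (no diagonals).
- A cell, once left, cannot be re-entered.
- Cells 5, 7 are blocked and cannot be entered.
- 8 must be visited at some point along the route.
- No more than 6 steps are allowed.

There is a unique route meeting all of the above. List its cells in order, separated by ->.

Any route must reach 8 and still end at 4 within 6 moves, so the order of the required stops is forced.
Route from 2: down 2 to 10, right 2 to 12, up 2 to 4 — 6 moves in all.
Check: all required cells visited; 6 ≤ 6 moves.

2 -> 6 -> 10 -> 11 -> 12 -> 8 -> 4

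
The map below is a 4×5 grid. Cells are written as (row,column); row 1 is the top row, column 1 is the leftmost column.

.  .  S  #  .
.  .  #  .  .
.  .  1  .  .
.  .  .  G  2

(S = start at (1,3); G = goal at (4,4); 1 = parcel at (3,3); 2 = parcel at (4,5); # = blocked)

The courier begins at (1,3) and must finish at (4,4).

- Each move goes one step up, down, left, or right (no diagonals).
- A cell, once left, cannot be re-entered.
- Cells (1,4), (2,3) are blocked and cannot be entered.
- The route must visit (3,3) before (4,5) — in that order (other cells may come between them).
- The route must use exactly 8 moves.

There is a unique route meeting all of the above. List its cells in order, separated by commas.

(1,3), (1,2), (2,2), (3,2), (3,3), (3,4), (3,5), (4,5), (4,4)

The waypoints must appear in the order (3,3), (4,5), with no cell reused.
Route from (1,3): left 1 to (1,2), down 2 to (3,2), right 3 to (3,5), down 1 to (4,5), left 1 to (4,4) — 8 moves in all.
Check: order respected (1 at step 4, 2 at step 7); 8 moves as required.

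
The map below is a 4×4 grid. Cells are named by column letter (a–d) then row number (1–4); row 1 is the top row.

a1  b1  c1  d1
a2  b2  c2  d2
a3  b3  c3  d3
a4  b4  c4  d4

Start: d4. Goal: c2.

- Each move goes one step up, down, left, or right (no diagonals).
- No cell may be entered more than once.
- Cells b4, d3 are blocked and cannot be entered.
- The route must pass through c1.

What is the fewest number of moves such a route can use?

7

Any route passes through c1 somewhere between d4 and c2. Summing Manhattan distances along the two legs (d4 → c1 → c2) gives a lower bound of 4 + 1 = 5 moves.
The shortest route satisfying every rule uses 7 moves: d4 → c4 → c3 → b3 → b2 → b1 → c1 → c2.
The bound of 5 isn't tight here; checking systematically, no route of length 5 through 6 satisfies every constraint, so 7 is the minimum.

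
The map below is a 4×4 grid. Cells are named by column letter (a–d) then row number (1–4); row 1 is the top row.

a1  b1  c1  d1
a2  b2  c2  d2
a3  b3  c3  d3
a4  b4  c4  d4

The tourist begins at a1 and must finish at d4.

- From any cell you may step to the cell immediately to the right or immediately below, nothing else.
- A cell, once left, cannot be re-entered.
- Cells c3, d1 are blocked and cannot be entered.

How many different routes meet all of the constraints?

A right/down-only route from a1 to d4 makes exactly 3 down-moves and 3 right-moves in some order.
With no other constraints that would be C(6,3) = 20 routes.
Subtract routes through each blocked cell (inclusion–exclusion for overlaps): − through d1: 1 − through c3: 12 → 7.
That gives 7 routes.

7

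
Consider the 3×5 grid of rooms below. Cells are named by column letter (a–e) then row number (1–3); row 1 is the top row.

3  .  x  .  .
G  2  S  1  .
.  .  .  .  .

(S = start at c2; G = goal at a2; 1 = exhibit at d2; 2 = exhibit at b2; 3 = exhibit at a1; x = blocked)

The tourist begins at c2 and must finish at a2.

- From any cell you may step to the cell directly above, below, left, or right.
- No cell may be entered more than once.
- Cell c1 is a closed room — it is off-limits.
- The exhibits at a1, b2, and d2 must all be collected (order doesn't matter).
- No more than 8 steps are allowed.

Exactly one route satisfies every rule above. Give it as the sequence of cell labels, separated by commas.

The 8-move cap with required stops at a1, b2, d2 leaves no slack for detours.
Route from c2: right to d2, down to d3, 2× left (reaching b3), 2× up (reaching b1), left to a1, down to a2 — 8 moves in all.
Check: all required cells visited; 8 ≤ 8 moves.

c2, d2, d3, c3, b3, b2, b1, a1, a2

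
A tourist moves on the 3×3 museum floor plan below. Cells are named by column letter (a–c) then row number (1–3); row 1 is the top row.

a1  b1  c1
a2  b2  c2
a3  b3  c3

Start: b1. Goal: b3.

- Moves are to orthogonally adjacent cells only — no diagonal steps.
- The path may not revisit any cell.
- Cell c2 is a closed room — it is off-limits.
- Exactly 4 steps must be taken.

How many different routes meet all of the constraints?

3

Need simple routes of exactly 4 moves from b1 to b3 (Manhattan distance 2, so 1 moves are spent on a detour and 1 undoing it).
Enumerating: b1 b2 a2 a3 b3 | b1 a1 a2 a3 b3 | b1 a1 a2 b2 b3.
That gives 3 routes.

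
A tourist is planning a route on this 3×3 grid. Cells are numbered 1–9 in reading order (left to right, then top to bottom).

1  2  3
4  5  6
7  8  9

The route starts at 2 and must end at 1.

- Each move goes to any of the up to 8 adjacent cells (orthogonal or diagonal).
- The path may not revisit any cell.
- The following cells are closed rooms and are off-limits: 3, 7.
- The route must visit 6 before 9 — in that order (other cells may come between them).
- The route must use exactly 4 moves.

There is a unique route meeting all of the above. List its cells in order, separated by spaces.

The waypoints must appear in the order 6, 9, with no cell reused.
Route from 2: down-right 1 to 6, down 1 to 9, up-left 2 to 1 — 4 moves in all.
Check: order respected (6 at step 1, 9 at step 2); 4 moves as required.

2 6 9 5 1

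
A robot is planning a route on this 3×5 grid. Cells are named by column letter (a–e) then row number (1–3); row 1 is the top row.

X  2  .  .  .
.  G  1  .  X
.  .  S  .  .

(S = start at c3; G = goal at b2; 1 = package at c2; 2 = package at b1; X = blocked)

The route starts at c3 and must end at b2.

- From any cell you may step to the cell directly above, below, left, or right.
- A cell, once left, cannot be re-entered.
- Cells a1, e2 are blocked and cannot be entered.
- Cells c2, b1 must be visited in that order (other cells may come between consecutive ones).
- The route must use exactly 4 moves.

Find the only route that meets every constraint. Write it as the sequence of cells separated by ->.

The waypoints must appear in the order c2, b1, with no cell reused.
Route from c3: 2× up (reaching c1), left to b1, down to b2 — 4 moves in all.
Check: order respected (1 at step 1, 2 at step 3); 4 moves as required.

c3 -> c2 -> c1 -> b1 -> b2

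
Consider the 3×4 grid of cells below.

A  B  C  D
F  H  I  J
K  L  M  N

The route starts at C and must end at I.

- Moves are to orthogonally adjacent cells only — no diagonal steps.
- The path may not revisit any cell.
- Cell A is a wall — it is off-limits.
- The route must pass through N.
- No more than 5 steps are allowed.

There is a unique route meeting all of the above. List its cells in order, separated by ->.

C -> D -> J -> N -> M -> I

Any route must reach N and still end at I within 5 moves, so the order of the required stops is forced.
Route from C: right 1 to D, down 2 to N, left 1 to M, up 1 to I — 5 moves in all.
Check: all required cells visited; 5 ≤ 5 moves.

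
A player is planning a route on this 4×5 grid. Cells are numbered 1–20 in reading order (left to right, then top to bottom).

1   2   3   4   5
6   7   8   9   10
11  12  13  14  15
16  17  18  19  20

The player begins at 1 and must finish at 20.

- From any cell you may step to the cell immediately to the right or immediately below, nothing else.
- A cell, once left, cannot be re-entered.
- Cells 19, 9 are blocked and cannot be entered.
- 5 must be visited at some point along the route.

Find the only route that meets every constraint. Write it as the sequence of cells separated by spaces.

Moves only go right or down, so the column and row indices never decrease.
Route from 1: right 4 to 5, down 3 to 20 — 7 moves in all.
Check: all required cells visited.

1 2 3 4 5 10 15 20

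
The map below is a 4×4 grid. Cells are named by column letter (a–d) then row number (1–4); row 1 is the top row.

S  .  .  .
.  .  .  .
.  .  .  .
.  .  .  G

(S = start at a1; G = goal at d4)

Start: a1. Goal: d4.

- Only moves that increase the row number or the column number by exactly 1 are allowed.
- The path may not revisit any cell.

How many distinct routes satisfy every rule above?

A right/down-only route from a1 to d4 makes exactly 3 down-moves and 3 right-moves in some order.
With no other constraints that would be C(6,3) = 20 routes.
That gives 20 routes.

20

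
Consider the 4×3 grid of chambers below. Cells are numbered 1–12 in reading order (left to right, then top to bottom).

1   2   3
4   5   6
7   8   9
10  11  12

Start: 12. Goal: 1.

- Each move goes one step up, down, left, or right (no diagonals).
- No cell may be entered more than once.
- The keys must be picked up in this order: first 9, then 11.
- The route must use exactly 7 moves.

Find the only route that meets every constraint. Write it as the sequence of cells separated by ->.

The waypoints must appear in the order 9, 11, with no cell reused.
Route from 12: up 1 to 9, left 1 to 8, down 1 to 11, left 1 to 10, up 3 to 1 — 7 moves in all.
Check: order respected (9 at step 1, 11 at step 3); 7 moves as required.

12 -> 9 -> 8 -> 11 -> 10 -> 7 -> 4 -> 1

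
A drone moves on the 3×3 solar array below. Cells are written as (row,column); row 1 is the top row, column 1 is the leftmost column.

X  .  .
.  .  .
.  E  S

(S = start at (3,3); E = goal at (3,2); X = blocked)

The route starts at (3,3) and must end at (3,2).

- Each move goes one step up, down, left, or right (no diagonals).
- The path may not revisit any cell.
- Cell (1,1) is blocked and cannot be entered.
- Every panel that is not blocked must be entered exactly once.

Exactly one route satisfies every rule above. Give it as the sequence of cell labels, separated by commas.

Need to visit all 8 open cells exactly once, starting at (3,3) and ending at (3,2).
Cell (2,1) has only two open neighbours ((3,1) and (2,2)), so the path must pass straight through it: one of those is the cell it's entered from and the other is where it exits.
Route from (3,3): up 2 to (1,3), left 1 to (1,2), down 1 to (2,2), left 1 to (2,1), down 1 to (3,1), right 1 to (3,2) — 7 moves in all.
Check: all 8 open cells covered.

(3,3), (2,3), (1,3), (1,2), (2,2), (2,1), (3,1), (3,2)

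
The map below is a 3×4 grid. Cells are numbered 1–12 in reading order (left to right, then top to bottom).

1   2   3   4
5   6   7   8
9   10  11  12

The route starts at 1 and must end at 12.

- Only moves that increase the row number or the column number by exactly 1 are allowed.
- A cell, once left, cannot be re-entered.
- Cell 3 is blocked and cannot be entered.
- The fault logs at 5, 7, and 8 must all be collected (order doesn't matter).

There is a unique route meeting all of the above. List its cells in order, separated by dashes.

Moves only go right or down, so the column and row indices never decrease.
Route from 1: down to 5, 3× right (reaching 8), down to 12 — 5 moves in all.
Check: all required cells visited.

1 - 5 - 6 - 7 - 8 - 12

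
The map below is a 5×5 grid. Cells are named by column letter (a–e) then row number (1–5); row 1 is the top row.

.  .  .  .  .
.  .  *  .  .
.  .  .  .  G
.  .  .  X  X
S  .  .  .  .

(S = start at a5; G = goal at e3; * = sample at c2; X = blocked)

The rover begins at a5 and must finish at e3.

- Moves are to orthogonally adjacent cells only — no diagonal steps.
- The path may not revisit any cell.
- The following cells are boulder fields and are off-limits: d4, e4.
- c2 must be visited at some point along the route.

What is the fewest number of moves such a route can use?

Any route passes through c2 somewhere between a5 and e3. Summing Manhattan distances along the two legs (a5 → c2 → e3) gives a lower bound of 5 + 3 = 8 moves.
A route of 8 moves achieves this: a5 → a4 → a3 → a2 → b2 → c2 → c3 → d3 → e3.
Since 8 matches the lower bound, it is optimal.

8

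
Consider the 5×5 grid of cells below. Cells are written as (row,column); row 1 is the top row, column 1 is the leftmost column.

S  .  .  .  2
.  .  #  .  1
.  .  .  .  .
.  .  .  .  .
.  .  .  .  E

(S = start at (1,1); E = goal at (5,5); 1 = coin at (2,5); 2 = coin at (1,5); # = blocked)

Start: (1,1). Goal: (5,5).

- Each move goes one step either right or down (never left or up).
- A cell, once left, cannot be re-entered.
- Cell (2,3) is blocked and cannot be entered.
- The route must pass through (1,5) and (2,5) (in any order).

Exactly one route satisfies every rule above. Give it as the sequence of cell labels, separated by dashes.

Moves only go right or down, so the column and row indices never decrease.
Route from (1,1): right 4 to (1,5), down 4 to (5,5) — 8 moves in all.
Check: all required cells visited.

(1,1) - (1,2) - (1,3) - (1,4) - (1,5) - (2,5) - (3,5) - (4,5) - (5,5)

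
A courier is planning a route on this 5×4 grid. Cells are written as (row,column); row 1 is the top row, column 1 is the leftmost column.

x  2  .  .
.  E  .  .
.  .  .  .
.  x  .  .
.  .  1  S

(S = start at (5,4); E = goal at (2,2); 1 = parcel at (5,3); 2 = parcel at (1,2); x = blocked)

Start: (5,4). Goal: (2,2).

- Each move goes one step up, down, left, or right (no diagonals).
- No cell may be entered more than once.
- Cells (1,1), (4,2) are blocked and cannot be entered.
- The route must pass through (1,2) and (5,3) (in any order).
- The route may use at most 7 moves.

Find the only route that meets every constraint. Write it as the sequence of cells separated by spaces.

The 7-move cap with required stops at (1,2), (5,3) leaves no slack for detours.
Route from (5,4): left to (5,3), 4× up (reaching (1,3)), left to (1,2), down to (2,2) — 7 moves in all.
Check: all required cells visited; 7 ≤ 7 moves.

(5,4) (5,3) (4,3) (3,3) (2,3) (1,3) (1,2) (2,2)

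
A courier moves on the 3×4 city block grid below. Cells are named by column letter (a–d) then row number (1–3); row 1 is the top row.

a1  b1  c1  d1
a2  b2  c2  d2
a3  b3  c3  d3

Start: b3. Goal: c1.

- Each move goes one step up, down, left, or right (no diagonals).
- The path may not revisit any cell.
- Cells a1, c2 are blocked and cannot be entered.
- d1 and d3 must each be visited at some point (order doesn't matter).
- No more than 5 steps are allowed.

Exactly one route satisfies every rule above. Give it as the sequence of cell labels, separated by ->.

Any route must reach d1 and d3 and still end at c1 within 5 moves, so the order of the required stops is forced.
Route from b3: 2× right (reaching d3), 2× up (reaching d1), left to c1 — 5 moves in all.
Check: all required cells visited; 5 ≤ 5 moves.

b3 -> c3 -> d3 -> d2 -> d1 -> c1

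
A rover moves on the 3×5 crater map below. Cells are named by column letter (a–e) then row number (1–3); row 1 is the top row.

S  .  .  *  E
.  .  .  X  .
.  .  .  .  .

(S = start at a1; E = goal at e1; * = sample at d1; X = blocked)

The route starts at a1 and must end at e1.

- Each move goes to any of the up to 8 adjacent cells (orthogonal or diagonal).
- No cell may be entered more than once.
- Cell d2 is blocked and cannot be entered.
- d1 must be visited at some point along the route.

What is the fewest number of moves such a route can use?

Any route passes through d1 somewhere between a1 and e1. Summing Chebyshev distances along the two legs (a1 → d1 → e1) gives a lower bound of 3 + 1 = 4 moves.
A route of 4 moves achieves this: a1 → b1 → c1 → d1 → e1.
Since 4 matches the lower bound, it is optimal.

4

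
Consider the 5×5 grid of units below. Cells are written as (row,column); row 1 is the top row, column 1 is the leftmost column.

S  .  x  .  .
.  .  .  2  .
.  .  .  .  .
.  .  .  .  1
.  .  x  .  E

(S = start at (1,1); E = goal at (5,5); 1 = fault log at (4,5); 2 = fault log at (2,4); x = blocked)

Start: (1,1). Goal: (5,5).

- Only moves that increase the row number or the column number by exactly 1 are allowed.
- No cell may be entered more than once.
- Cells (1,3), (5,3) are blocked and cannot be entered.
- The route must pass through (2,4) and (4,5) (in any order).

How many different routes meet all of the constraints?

A right/down-only route from (1,1) to (5,5) makes exactly 4 down-moves and 4 right-moves in some order.
With no other constraints that would be C(8,4) = 70 routes.
A monotone route can only reach the required cells in the order (2,4), (4,5), so split there and multiply the segment counts (each segment already excludes blocked cells): (1,1)→(2,4): 2; (2,4)→(4,5): 3; (4,5)→(5,5): 1; product = 6.
That gives 6 routes.

6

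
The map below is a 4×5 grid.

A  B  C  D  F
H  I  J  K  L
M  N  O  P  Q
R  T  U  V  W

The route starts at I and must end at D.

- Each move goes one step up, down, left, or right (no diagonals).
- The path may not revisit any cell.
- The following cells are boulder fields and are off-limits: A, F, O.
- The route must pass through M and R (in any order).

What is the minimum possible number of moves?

9

Any route passes through M and R in some order between I and D. Summing Manhattan distances along each leg and taking the cheapest ordering (I → M → R → D) gives a lower bound of 2 + 1 + 6 = 9 moves.
A route of 9 moves achieves this: I → N → M → R → T → U → V → P → K → D.
Since 9 matches the lower bound, it is optimal.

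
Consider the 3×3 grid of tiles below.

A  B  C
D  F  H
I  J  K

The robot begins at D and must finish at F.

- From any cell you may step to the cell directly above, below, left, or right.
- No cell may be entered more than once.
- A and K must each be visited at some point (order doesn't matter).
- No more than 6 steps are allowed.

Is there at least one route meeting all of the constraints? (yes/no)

Even ignoring the no-revisit rule, getting from D to F, taking the cheapest ordering D → A → K → F needs at least 1 + 4 + 2 = 7 moves (Manhattan distance per leg), which exceeds the 6-move limit.

no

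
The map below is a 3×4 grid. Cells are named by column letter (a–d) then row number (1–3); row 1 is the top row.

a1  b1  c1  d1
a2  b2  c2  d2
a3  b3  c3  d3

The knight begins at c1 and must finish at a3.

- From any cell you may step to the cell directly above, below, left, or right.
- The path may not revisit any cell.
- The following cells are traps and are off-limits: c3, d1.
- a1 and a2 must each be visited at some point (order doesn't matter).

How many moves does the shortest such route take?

Any route passes through a1 and a2 in some order between c1 and a3. Summing Manhattan distances along each leg and taking the cheapest ordering (c1 → a1 → a2 → a3) gives a lower bound of 2 + 1 + 1 = 4 moves.
A route of 4 moves achieves this: c1 → b1 → a1 → a2 → a3.
Since 4 matches the lower bound, it is optimal.

4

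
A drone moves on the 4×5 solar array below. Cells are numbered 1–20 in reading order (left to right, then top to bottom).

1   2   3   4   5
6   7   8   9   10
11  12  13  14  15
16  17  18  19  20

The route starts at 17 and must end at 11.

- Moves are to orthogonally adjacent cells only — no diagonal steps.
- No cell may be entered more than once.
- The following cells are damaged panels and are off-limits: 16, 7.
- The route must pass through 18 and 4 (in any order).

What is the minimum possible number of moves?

Any route passes through 18 and 4 in some order between 17 and 11. Summing Manhattan distances along each leg and taking the cheapest ordering (17 → 18 → 4 → 11) gives a lower bound of 1 + 4 + 5 = 10 moves.
A route of 10 moves achieves this: 17 → 18 → 13 → 8 → 9 → 4 → 3 → 2 → 1 → 6 → 11.
Since 10 matches the lower bound, it is optimal.

10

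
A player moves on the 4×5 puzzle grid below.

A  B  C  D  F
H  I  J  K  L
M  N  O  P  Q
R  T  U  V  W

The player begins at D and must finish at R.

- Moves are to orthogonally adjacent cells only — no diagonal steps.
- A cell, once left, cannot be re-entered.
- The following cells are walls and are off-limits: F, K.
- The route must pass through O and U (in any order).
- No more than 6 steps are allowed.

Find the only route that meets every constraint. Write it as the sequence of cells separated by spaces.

D C J O U T R

The budget equals the shortest possible length, so every move has to be on a shortest route through the required cells.
Route from D: left to C, 3× down (reaching U), 2× left (reaching R) — 6 moves in all.
Check: all required cells visited; 6 ≤ 6 moves.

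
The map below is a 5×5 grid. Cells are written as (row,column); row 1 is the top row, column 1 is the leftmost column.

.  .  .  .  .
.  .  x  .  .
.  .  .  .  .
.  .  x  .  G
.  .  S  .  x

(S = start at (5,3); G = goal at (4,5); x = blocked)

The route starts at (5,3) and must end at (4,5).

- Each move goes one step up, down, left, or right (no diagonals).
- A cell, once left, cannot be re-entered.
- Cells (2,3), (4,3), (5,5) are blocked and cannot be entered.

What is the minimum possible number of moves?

3

The Manhattan distance from (5,3) to (4,5) is |5−4| + |3−5| = 3, so at least 3 moves are needed.
A route of 3 moves achieves this: (5,3) → (5,4) → (4,4) → (4,5).
Since 3 matches the lower bound, it is optimal.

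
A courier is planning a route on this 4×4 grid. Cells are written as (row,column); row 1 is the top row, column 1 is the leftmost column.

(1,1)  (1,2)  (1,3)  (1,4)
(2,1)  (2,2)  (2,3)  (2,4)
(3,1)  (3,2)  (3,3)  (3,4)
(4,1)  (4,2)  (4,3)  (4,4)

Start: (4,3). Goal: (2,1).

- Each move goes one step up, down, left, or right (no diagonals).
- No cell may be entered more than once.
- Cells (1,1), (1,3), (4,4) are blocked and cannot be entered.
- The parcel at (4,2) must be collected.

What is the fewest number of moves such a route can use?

Any route passes through (4,2) somewhere between (4,3) and (2,1). Summing Manhattan distances along the two legs ((4,3) → (4,2) → (2,1)) gives a lower bound of 1 + 3 = 4 moves.
A route of 4 moves achieves this: (4,3) → (4,2) → (3,2) → (2,2) → (2,1).
Since 4 matches the lower bound, it is optimal.

4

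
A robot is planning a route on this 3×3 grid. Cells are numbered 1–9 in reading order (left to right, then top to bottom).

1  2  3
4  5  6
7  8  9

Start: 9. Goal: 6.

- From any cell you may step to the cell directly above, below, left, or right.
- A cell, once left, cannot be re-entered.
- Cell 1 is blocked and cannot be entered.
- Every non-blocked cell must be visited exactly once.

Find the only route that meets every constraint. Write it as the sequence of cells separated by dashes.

Need to visit all 8 open cells exactly once, starting at 9 and ending at 6.
Cell 3 has only two open neighbours (6 and 2), so the path must pass straight through it: one of those is the cell it's entered from and the other is where it exits.
Route from 9: 2× left (reaching 7), up to 4, right to 5, up to 2, right to 3, down to 6 — 7 moves in all.
Check: all 8 open cells covered.

9 - 8 - 7 - 4 - 5 - 2 - 3 - 6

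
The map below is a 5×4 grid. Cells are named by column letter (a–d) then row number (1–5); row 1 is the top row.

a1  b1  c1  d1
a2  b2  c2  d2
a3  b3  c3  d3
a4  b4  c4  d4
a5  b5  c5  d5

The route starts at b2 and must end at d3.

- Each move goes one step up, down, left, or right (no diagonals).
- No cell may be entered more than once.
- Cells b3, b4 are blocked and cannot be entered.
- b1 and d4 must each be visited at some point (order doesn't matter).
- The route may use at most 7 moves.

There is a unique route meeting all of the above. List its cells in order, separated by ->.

The budget equals the shortest possible length, so every move has to be on a shortest route through the required cells.
Route from b2: up 1 to b1, right 1 to c1, down 3 to c4, right 1 to d4, up 1 to d3 — 7 moves in all.
Check: all required cells visited; 7 ≤ 7 moves.

b2 -> b1 -> c1 -> c2 -> c3 -> c4 -> d4 -> d3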